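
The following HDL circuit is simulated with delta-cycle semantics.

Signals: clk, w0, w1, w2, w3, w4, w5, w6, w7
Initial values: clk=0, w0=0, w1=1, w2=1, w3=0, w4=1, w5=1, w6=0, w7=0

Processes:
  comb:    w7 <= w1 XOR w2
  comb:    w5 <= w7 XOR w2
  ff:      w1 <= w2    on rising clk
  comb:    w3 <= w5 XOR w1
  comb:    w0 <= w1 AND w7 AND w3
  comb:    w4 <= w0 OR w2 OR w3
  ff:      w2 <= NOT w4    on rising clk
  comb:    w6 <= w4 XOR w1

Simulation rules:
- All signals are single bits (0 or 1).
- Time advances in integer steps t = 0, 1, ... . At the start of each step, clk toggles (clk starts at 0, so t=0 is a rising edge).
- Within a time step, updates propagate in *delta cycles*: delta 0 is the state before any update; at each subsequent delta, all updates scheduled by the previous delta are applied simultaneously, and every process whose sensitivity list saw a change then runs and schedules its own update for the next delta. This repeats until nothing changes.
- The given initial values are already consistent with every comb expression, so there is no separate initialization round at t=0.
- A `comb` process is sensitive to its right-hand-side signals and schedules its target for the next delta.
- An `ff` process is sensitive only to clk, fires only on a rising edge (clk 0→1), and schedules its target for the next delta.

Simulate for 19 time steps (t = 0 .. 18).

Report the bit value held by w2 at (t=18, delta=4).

[bits: w4,w6,w0,w1,w7,w2,w3,clk,w5]
t=0: Δ0=100101001 Δ1=100101011 Δ2=100100011 Δ3=000110010 Δ4=010110111 Δ5=111110011 Δ6=100110011 Δ7=000110011 Δ8=010110011 | 8Δ
t=1: Δ0=010110011 Δ1=010110001 | 1Δ
t=2: Δ0=010110001 Δ1=010110011 Δ2=010011011 Δ3=100011110 Δ4=110011010 | 4Δ
t=3: Δ0=110011010 Δ1=110011000 | 1Δ
t=4: Δ0=110011000 Δ1=110011010 Δ2=110110010 Δ3=000110111 Δ4=111110011 Δ5=100110011 Δ6=000110011 Δ7=010110011 | 7Δ
t=5: Δ0=010110011 Δ1=010110001 | 1Δ
t=6: Δ0=010110001 Δ1=010110011 Δ2=010011011 Δ3=100011110 Δ4=110011010 | 4Δ
t=7: Δ0=110011010 Δ1=110011000 | 1Δ
t=8: Δ0=110011000 Δ1=110011010 Δ2=110110010 Δ3=000110111 Δ4=111110011 Δ5=100110011 Δ6=000110011 Δ7=010110011 | 7Δ
t=9: Δ0=010110011 Δ1=010110001 | 1Δ
t=10: Δ0=010110001 Δ1=010110011 Δ2=010011011 Δ3=100011110 Δ4=110011010 | 4Δ
t=11: Δ0=110011010 Δ1=110011000 | 1Δ
t=12: Δ0=110011000 Δ1=110011010 Δ2=110110010 Δ3=000110111 Δ4=111110011 Δ5=100110011 Δ6=000110011 Δ7=010110011 | 7Δ
t=13: Δ0=010110011 Δ1=010110001 | 1Δ
t=14: Δ0=010110001 Δ1=010110011 Δ2=010011011 Δ3=100011110 Δ4=110011010 | 4Δ
t=15: Δ0=110011010 Δ1=110011000 | 1Δ
t=16: Δ0=110011000 Δ1=110011010 Δ2=110110010 Δ3=000110111 Δ4=111110011 Δ5=100110011 Δ6=000110011 Δ7=010110011 | 7Δ
t=17: Δ0=010110011 Δ1=010110001 | 1Δ
t=18: Δ0=010110001 Δ1=010110011 Δ2=010011011 Δ3=100011110 Δ4=110011010 | 4Δ

1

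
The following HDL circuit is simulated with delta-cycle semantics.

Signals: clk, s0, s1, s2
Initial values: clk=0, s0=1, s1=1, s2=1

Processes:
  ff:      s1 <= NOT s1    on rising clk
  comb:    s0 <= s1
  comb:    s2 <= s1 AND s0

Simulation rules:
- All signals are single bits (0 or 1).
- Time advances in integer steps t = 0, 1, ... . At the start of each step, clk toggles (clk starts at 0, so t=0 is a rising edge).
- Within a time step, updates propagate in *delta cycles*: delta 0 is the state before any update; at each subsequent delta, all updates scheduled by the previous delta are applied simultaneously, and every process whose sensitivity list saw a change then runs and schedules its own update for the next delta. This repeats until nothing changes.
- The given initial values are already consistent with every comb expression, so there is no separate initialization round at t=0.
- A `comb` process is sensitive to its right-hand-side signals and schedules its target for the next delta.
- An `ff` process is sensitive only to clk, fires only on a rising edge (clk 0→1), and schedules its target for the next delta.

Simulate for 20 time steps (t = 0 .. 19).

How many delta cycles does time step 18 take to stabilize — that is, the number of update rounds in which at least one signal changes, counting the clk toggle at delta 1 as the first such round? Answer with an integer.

4

t=0 Δ0: s1=1 clk=0 s0=1 s2=1
  Δ1: clk:0→1
  Δ2: s1:1→0
  Δ3: s0:1→0, s2:1→0
  (3Δ to stable)
t=1 Δ0: s1=0 clk=1 s0=0 s2=0
  Δ1: clk:1→0
  (1Δ to stable)
t=2 Δ0: s1=0 clk=0 s0=0 s2=0
  Δ1: clk:0→1
  Δ2: s1:0→1
  Δ3: s0:0→1
  Δ4: s2:0→1
  (4Δ to stable)
t=3 Δ0: s1=1 clk=1 s0=1 s2=1
  Δ1: clk:1→0
  (1Δ to stable)
t=4 Δ0: s1=1 clk=0 s0=1 s2=1
  Δ1: clk:0→1
  Δ2: s1:1→0
  Δ3: s0:1→0, s2:1→0
  (3Δ to stable)
t=5 Δ0: s1=0 clk=1 s0=0 s2=0
  Δ1: clk:1→0
  (1Δ to stable)
t=6 Δ0: s1=0 clk=0 s0=0 s2=0
  Δ1: clk:0→1
  Δ2: s1:0→1
  Δ3: s0:0→1
  Δ4: s2:0→1
  (4Δ to stable)
t=7 Δ0: s1=1 clk=1 s0=1 s2=1
  Δ1: clk:1→0
  (1Δ to stable)
t=8 Δ0: s1=1 clk=0 s0=1 s2=1
  Δ1: clk:0→1
  Δ2: s1:1→0
  Δ3: s0:1→0, s2:1→0
  (3Δ to stable)
t=9 Δ0: s1=0 clk=1 s0=0 s2=0
  Δ1: clk:1→0
  (1Δ to stable)
t=10 Δ0: s1=0 clk=0 s0=0 s2=0
  Δ1: clk:0→1
  Δ2: s1:0→1
  Δ3: s0:0→1
  Δ4: s2:0→1
  (4Δ to stable)
t=11 Δ0: s1=1 clk=1 s0=1 s2=1
  Δ1: clk:1→0
  (1Δ to stable)
t=12 Δ0: s1=1 clk=0 s0=1 s2=1
  Δ1: clk:0→1
  Δ2: s1:1→0
  Δ3: s0:1→0, s2:1→0
  (3Δ to stable)
t=13 Δ0: s1=0 clk=1 s0=0 s2=0
  Δ1: clk:1→0
  (1Δ to stable)
t=14 Δ0: s1=0 clk=0 s0=0 s2=0
  Δ1: clk:0→1
  Δ2: s1:0→1
  Δ3: s0:0→1
  Δ4: s2:0→1
  (4Δ to stable)
t=15 Δ0: s1=1 clk=1 s0=1 s2=1
  Δ1: clk:1→0
  (1Δ to stable)
t=16 Δ0: s1=1 clk=0 s0=1 s2=1
  Δ1: clk:0→1
  Δ2: s1:1→0
  Δ3: s0:1→0, s2:1→0
  (3Δ to stable)
t=17 Δ0: s1=0 clk=1 s0=0 s2=0
  Δ1: clk:1→0
  (1Δ to stable)
t=18 Δ0: s1=0 clk=0 s0=0 s2=0
  Δ1: clk:0→1
  Δ2: s1:0→1
  Δ3: s0:0→1
  Δ4: s2:0→1
  (4Δ to stable)
t=19 Δ0: s1=1 clk=1 s0=1 s2=1
  Δ1: clk:1→0
  (1Δ to stable)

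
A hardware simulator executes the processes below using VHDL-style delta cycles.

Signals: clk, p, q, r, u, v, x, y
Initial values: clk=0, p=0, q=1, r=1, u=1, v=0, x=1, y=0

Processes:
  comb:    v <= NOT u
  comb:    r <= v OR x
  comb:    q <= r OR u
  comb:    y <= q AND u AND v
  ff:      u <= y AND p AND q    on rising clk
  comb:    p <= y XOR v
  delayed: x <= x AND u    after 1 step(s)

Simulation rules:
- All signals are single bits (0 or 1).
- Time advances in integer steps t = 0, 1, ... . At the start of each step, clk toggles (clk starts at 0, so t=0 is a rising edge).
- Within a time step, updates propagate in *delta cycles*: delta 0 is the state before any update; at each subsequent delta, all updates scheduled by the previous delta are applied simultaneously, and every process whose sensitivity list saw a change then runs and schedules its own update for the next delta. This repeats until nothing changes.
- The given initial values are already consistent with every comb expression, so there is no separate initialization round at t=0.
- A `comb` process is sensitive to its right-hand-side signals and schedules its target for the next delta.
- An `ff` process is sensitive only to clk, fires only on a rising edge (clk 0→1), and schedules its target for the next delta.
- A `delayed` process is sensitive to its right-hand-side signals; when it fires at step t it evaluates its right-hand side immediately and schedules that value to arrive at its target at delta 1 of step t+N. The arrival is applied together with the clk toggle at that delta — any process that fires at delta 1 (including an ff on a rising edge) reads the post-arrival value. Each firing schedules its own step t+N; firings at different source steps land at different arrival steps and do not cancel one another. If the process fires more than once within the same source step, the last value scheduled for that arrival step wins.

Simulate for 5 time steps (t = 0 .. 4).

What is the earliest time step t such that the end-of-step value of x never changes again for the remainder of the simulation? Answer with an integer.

1

t=0 Δ0: clk=0 v=0 x=1 r=1 q=1 p=0 u=1 y=0
  Δ1: clk:0→1
  Δ2: u:1→0
  Δ3: v:0→1
  Δ4: p:0→1
  (4Δ to stable)
t=1 Δ0: clk=1 v=1 x=1 r=1 q=1 p=1 u=0 y=0
  Δ1: clk:1→0, x:1→0
  (1Δ to stable)
t=2 Δ0: clk=0 v=1 x=0 r=1 q=1 p=1 u=0 y=0
  Δ1: clk:0→1
  (1Δ to stable)
t=3 Δ0: clk=1 v=1 x=0 r=1 q=1 p=1 u=0 y=0
  Δ1: clk:1→0
  (1Δ to stable)
t=4 Δ0: clk=0 v=1 x=0 r=1 q=1 p=1 u=0 y=0
  Δ1: clk:0→1
  (1Δ to stable)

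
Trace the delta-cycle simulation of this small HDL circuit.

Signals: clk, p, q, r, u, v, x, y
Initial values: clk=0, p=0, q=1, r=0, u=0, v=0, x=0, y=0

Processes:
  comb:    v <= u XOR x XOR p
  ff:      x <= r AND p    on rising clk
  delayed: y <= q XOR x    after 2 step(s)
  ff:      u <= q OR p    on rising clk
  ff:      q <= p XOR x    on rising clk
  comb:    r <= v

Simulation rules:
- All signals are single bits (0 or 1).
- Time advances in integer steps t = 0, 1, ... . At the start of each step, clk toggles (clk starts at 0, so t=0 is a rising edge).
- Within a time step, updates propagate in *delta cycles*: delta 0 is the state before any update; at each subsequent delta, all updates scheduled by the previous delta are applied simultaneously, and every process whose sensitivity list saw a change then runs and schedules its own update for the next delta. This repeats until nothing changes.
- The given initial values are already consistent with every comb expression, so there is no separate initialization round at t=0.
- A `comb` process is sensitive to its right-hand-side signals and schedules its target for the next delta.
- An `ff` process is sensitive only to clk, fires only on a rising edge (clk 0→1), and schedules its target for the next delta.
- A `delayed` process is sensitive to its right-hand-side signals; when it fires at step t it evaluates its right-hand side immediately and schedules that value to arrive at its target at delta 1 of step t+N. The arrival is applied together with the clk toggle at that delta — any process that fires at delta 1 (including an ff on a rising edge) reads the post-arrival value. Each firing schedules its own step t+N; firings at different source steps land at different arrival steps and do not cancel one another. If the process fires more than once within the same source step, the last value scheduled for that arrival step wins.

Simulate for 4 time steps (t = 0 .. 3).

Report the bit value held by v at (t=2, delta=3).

[bits: x,v,u,p,y,clk,r,q]
t=0: Δ0=00000001 Δ1=00000101 Δ2=00100100 Δ3=01100100 Δ4=01100110 | 4Δ
t=1: Δ0=01100110 Δ1=01100010 | 1Δ
t=2: Δ0=01100010 Δ1=01100110 Δ2=01000110 Δ3=00000110 Δ4=00000100 | 4Δ
t=3: Δ0=00000100 Δ1=00000000 | 1Δ

0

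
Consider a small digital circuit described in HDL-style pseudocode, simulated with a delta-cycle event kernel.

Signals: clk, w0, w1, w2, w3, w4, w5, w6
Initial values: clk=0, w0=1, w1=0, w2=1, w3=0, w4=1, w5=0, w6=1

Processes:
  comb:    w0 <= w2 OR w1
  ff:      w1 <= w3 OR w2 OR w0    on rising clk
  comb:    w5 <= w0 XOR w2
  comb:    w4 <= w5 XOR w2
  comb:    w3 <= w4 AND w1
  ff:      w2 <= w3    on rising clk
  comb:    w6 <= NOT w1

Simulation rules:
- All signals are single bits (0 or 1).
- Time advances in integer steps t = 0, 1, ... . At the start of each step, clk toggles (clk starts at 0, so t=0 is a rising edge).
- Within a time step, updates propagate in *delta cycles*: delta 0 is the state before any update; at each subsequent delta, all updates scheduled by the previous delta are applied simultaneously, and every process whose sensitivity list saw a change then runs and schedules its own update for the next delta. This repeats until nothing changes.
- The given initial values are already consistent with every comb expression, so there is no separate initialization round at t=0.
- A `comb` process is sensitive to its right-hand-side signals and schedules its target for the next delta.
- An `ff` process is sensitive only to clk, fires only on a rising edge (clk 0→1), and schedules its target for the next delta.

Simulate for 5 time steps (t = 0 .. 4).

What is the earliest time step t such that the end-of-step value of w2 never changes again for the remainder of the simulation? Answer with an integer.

2

t0.Δ0 w0=1 w5=0 w3=0 w6=1 w4=1 clk=0 w1=0 w2=1
t0.Δ1 w0=1 w5=0 w3=0 w6=1 w4=1 clk=1 w1=0 w2=1
t0.Δ2 w0=1 w5=0 w3=0 w6=1 w4=1 clk=1 w1=1 w2=0
t0.Δ3 w0=1 w5=1 w3=1 w6=0 w4=0 clk=1 w1=1 w2=0
t0.Δ4 w0=1 w5=1 w3=0 w6=0 w4=1 clk=1 w1=1 w2=0
t0.Δ5 w0=1 w5=1 w3=1 w6=0 w4=1 clk=1 w1=1 w2=0
t1.Δ0 w0=1 w5=1 w3=1 w6=0 w4=1 clk=1 w1=1 w2=0
t1.Δ1 w0=1 w5=1 w3=1 w6=0 w4=1 clk=0 w1=1 w2=0
t2.Δ0 w0=1 w5=1 w3=1 w6=0 w4=1 clk=0 w1=1 w2=0
t2.Δ1 w0=1 w5=1 w3=1 w6=0 w4=1 clk=1 w1=1 w2=0
t2.Δ2 w0=1 w5=1 w3=1 w6=0 w4=1 clk=1 w1=1 w2=1
t2.Δ3 w0=1 w5=0 w3=1 w6=0 w4=0 clk=1 w1=1 w2=1
t2.Δ4 w0=1 w5=0 w3=0 w6=0 w4=1 clk=1 w1=1 w2=1
t2.Δ5 w0=1 w5=0 w3=1 w6=0 w4=1 clk=1 w1=1 w2=1
t3.Δ0 w0=1 w5=0 w3=1 w6=0 w4=1 clk=1 w1=1 w2=1
t3.Δ1 w0=1 w5=0 w3=1 w6=0 w4=1 clk=0 w1=1 w2=1
t4.Δ0 w0=1 w5=0 w3=1 w6=0 w4=1 clk=0 w1=1 w2=1
t4.Δ1 w0=1 w5=0 w3=1 w6=0 w4=1 clk=1 w1=1 w2=1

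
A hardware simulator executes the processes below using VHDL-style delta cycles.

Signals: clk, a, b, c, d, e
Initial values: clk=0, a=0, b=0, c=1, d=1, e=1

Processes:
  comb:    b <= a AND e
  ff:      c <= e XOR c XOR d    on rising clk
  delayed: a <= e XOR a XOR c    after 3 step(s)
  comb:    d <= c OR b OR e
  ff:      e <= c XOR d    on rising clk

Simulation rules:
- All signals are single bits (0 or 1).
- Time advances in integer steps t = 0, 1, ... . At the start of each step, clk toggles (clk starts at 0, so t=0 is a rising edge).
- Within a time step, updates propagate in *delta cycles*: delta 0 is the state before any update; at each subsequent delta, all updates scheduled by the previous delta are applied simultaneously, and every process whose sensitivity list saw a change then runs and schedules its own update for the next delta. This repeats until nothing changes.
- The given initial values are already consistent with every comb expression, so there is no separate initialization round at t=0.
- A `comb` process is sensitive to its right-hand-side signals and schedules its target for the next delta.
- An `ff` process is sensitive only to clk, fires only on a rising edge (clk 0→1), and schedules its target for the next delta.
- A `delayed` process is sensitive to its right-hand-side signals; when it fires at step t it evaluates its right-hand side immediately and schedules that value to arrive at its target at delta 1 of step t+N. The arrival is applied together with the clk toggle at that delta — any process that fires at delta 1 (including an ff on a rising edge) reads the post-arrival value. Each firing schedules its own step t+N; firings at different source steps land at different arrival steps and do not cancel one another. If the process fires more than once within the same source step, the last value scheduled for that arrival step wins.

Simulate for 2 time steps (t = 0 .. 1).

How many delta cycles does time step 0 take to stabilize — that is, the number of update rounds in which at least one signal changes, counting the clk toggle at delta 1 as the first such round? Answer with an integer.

t0.Δ0 clk=0 d=1 b=0 a=0 e=1 c=1
t0.Δ1 clk=1 d=1 b=0 a=0 e=1 c=1
t0.Δ2 clk=1 d=1 b=0 a=0 e=0 c=1
t1.Δ0 clk=1 d=1 b=0 a=0 e=0 c=1
t1.Δ1 clk=0 d=1 b=0 a=0 e=0 c=1

2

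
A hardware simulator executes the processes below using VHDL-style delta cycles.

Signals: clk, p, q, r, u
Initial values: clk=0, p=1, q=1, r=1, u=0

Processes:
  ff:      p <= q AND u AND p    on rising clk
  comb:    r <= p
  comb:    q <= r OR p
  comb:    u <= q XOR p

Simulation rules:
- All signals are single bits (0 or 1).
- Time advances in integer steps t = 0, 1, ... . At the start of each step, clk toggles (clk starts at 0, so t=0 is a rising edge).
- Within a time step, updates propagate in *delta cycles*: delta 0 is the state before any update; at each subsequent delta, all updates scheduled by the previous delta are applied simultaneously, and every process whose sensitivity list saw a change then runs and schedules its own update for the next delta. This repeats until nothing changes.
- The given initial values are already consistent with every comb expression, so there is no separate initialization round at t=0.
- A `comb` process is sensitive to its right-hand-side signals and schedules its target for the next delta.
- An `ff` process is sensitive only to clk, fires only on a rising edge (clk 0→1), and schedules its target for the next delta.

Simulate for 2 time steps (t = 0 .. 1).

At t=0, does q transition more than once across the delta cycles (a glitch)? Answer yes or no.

no

[bits: q,p,clk,u,r]
t=0: Δ0=11001 Δ1=11101 Δ2=10101 Δ3=10110 Δ4=00110 Δ5=00100 | 5Δ
t=1: Δ0=00100 Δ1=00000 | 1Δ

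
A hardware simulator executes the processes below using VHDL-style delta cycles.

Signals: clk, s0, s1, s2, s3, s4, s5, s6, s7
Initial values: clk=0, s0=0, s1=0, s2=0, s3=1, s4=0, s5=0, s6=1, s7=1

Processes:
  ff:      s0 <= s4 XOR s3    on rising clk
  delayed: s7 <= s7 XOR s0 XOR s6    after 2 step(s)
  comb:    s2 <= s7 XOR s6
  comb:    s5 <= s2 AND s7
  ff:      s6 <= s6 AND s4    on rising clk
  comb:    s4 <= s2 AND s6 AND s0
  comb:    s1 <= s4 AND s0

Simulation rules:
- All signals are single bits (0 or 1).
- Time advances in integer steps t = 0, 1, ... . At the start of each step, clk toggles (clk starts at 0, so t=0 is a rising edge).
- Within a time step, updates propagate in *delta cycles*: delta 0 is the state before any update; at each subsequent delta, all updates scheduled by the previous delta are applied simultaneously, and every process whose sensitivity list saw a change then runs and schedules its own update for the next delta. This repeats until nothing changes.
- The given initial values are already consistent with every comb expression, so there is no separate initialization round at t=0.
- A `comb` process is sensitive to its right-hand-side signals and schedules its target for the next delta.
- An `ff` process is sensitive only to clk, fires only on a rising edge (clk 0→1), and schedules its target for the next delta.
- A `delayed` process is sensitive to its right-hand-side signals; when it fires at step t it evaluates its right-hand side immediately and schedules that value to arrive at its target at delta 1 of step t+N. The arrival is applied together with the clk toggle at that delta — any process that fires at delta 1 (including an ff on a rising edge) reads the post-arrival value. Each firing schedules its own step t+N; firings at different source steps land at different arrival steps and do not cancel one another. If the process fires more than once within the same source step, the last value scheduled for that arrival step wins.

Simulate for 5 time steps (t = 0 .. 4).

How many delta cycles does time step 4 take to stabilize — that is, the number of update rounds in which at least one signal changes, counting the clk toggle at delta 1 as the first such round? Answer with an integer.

3

[bits: s2,s6,s5,clk,s3,s0,s4,s1,s7]
t=0: Δ0=010010001 Δ1=010110001 Δ2=000111001 Δ3=100111001 Δ4=101111001 | 4Δ
t=1: Δ0=101111001 Δ1=101011001 | 1Δ
t=2: Δ0=101011001 Δ1=101111000 Δ2=000111000 | 2Δ
t=3: Δ0=000111000 Δ1=000011000 | 1Δ
t=4: Δ0=000011000 Δ1=000111001 Δ2=100111001 Δ3=101111001 | 3Δ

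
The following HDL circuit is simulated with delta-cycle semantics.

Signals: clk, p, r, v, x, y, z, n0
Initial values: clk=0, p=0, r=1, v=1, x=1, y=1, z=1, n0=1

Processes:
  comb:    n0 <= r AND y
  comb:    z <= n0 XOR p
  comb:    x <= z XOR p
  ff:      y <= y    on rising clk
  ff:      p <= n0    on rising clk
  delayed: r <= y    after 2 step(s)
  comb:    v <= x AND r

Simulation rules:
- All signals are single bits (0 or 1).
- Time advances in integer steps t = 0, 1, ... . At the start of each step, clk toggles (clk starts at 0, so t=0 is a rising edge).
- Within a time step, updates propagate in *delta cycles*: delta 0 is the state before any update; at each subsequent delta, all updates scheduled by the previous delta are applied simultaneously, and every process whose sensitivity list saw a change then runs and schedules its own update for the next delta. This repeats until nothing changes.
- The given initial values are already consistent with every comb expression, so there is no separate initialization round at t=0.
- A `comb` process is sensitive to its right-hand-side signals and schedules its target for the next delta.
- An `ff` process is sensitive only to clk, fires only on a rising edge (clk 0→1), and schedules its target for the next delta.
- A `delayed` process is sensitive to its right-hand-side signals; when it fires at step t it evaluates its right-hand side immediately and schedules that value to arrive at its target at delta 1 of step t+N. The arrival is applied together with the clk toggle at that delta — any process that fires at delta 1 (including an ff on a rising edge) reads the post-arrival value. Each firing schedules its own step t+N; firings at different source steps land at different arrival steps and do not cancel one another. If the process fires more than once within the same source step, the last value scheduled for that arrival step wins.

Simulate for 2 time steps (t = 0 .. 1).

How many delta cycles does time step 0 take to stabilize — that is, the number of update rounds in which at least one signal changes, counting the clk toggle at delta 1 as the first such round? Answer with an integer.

[bits: n0,r,v,x,clk,p,y,z]
t=0: Δ0=11110011 Δ1=11111011 Δ2=11111111 Δ3=11101110 Δ4=11011110 Δ5=11111110 | 5Δ
t=1: Δ0=11111110 Δ1=11110110 | 1Δ

5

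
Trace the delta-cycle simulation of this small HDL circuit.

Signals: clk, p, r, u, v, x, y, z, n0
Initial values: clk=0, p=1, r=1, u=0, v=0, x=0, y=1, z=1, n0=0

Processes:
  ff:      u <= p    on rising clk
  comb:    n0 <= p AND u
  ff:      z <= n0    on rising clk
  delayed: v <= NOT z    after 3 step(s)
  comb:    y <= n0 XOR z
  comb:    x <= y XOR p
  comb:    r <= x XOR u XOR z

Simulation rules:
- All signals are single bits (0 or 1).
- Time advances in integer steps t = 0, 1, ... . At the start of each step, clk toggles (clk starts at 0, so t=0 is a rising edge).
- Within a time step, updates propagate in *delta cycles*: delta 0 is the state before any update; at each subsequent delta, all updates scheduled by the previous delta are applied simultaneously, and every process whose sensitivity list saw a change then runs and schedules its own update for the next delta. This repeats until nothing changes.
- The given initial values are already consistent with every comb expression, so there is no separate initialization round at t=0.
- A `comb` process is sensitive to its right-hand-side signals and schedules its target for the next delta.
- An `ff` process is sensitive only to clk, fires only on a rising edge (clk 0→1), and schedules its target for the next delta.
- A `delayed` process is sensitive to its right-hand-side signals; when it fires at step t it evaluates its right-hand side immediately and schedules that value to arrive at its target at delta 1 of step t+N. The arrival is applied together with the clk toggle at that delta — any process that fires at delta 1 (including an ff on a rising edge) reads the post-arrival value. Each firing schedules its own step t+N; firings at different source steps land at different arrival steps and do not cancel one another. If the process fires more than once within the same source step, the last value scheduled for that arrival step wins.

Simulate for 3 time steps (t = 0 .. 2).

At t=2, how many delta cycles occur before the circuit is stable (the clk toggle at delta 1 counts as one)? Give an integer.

5

t=0 Δ0: z=1 p=1 x=0 v=0 u=0 clk=0 y=1 n0=0 r=1
  Δ1: clk:0→1
  Δ2: z:1→0, u:0→1
  Δ3: y:1→0, n0:0→1
  Δ4: x:0→1, y:0→1
  Δ5: x:1→0, r:1→0
  Δ6: r:0→1
  (6Δ to stable)
t=1 Δ0: z=0 p=1 x=0 v=0 u=1 clk=1 y=1 n0=1 r=1
  Δ1: clk:1→0
  (1Δ to stable)
t=2 Δ0: z=0 p=1 x=0 v=0 u=1 clk=0 y=1 n0=1 r=1
  Δ1: clk:0→1
  Δ2: z:0→1
  Δ3: y:1→0, r:1→0
  Δ4: x:0→1
  Δ5: r:0→1
  (5Δ to stable)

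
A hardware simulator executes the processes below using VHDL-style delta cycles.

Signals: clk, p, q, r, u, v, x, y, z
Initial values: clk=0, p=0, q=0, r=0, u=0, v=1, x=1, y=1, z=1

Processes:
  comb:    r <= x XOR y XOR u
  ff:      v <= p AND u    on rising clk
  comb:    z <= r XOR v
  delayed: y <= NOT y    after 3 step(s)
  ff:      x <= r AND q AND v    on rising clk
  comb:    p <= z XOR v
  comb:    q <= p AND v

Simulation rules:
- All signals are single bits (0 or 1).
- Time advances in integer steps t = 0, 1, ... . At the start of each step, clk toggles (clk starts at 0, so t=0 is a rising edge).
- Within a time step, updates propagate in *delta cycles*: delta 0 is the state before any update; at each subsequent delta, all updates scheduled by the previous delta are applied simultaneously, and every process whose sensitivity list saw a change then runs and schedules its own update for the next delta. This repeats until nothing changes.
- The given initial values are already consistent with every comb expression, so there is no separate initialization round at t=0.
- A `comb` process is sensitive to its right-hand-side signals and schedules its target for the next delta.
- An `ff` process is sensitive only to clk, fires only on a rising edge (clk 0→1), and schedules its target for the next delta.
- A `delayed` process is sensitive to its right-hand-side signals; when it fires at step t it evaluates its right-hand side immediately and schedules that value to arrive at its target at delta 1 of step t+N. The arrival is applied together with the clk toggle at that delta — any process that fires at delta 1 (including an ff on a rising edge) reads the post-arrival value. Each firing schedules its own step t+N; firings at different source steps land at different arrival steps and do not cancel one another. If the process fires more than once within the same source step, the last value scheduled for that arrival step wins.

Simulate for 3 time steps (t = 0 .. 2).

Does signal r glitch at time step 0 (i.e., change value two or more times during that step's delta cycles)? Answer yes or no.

no

t=0 Δ0: x=1 r=0 v=1 q=0 z=1 y=1 u=0 clk=0 p=0
  Δ1: clk:0→1
  Δ2: x:1→0, v:1→0
  Δ3: r:0→1, z:1→0, p:0→1
  Δ4: z:0→1, p:1→0
  Δ5: p:0→1
  (5Δ to stable)
t=1 Δ0: x=0 r=1 v=0 q=0 z=1 y=1 u=0 clk=1 p=1
  Δ1: clk:1→0
  (1Δ to stable)
t=2 Δ0: x=0 r=1 v=0 q=0 z=1 y=1 u=0 clk=0 p=1
  Δ1: clk:0→1
  (1Δ to stable)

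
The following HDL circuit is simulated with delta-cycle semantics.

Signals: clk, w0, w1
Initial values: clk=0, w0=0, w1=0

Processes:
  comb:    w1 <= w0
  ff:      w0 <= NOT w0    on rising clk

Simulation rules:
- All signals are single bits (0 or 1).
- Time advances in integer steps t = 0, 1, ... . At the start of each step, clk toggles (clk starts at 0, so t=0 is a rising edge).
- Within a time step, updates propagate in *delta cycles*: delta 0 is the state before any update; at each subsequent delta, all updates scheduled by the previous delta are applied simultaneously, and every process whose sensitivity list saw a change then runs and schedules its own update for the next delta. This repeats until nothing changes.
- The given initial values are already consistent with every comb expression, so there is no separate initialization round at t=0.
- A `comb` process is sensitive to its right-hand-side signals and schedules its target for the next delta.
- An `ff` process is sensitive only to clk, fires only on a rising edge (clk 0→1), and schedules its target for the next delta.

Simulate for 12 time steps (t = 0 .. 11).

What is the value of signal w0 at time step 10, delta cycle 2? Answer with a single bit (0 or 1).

t=0 Δ0: clk=0 w1=0 w0=0
  Δ1: clk:0→1
  Δ2: w0:0→1
  Δ3: w1:0→1
  (3Δ to stable)
t=1 Δ0: clk=1 w1=1 w0=1
  Δ1: clk:1→0
  (1Δ to stable)
t=2 Δ0: clk=0 w1=1 w0=1
  Δ1: clk:0→1
  Δ2: w0:1→0
  Δ3: w1:1→0
  (3Δ to stable)
t=3 Δ0: clk=1 w1=0 w0=0
  Δ1: clk:1→0
  (1Δ to stable)
t=4 Δ0: clk=0 w1=0 w0=0
  Δ1: clk:0→1
  Δ2: w0:0→1
  Δ3: w1:0→1
  (3Δ to stable)
t=5 Δ0: clk=1 w1=1 w0=1
  Δ1: clk:1→0
  (1Δ to stable)
t=6 Δ0: clk=0 w1=1 w0=1
  Δ1: clk:0→1
  Δ2: w0:1→0
  Δ3: w1:1→0
  (3Δ to stable)
t=7 Δ0: clk=1 w1=0 w0=0
  Δ1: clk:1→0
  (1Δ to stable)
t=8 Δ0: clk=0 w1=0 w0=0
  Δ1: clk:0→1
  Δ2: w0:0→1
  Δ3: w1:0→1
  (3Δ to stable)
t=9 Δ0: clk=1 w1=1 w0=1
  Δ1: clk:1→0
  (1Δ to stable)
t=10 Δ0: clk=0 w1=1 w0=1
  Δ1: clk:0→1
  Δ2: w0:1→0
  Δ3: w1:1→0
  (3Δ to stable)
t=11 Δ0: clk=1 w1=0 w0=0
  Δ1: clk:1→0
  (1Δ to stable)

0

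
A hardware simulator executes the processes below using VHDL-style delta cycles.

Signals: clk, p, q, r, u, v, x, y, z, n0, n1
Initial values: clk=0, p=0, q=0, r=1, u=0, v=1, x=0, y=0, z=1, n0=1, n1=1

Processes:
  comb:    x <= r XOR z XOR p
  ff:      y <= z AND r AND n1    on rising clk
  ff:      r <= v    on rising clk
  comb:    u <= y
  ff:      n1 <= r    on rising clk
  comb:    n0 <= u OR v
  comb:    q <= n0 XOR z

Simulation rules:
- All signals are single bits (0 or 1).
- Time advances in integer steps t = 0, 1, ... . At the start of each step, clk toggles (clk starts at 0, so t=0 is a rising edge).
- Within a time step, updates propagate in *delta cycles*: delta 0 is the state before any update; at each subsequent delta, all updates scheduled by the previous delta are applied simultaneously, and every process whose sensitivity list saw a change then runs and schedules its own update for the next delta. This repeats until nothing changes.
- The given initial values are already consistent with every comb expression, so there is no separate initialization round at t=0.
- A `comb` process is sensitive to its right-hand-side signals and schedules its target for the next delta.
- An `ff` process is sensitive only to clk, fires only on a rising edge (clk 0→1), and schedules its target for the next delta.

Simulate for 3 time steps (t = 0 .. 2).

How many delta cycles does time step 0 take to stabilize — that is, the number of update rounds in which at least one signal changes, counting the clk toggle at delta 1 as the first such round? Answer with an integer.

3

t0.Δ0 x=0 clk=0 z=1 q=0 y=0 v=1 u=0 n0=1 r=1 p=0 n1=1
t0.Δ1 x=0 clk=1 z=1 q=0 y=0 v=1 u=0 n0=1 r=1 p=0 n1=1
t0.Δ2 x=0 clk=1 z=1 q=0 y=1 v=1 u=0 n0=1 r=1 p=0 n1=1
t0.Δ3 x=0 clk=1 z=1 q=0 y=1 v=1 u=1 n0=1 r=1 p=0 n1=1
t1.Δ0 x=0 clk=1 z=1 q=0 y=1 v=1 u=1 n0=1 r=1 p=0 n1=1
t1.Δ1 x=0 clk=0 z=1 q=0 y=1 v=1 u=1 n0=1 r=1 p=0 n1=1
t2.Δ0 x=0 clk=0 z=1 q=0 y=1 v=1 u=1 n0=1 r=1 p=0 n1=1
t2.Δ1 x=0 clk=1 z=1 q=0 y=1 v=1 u=1 n0=1 r=1 p=0 n1=1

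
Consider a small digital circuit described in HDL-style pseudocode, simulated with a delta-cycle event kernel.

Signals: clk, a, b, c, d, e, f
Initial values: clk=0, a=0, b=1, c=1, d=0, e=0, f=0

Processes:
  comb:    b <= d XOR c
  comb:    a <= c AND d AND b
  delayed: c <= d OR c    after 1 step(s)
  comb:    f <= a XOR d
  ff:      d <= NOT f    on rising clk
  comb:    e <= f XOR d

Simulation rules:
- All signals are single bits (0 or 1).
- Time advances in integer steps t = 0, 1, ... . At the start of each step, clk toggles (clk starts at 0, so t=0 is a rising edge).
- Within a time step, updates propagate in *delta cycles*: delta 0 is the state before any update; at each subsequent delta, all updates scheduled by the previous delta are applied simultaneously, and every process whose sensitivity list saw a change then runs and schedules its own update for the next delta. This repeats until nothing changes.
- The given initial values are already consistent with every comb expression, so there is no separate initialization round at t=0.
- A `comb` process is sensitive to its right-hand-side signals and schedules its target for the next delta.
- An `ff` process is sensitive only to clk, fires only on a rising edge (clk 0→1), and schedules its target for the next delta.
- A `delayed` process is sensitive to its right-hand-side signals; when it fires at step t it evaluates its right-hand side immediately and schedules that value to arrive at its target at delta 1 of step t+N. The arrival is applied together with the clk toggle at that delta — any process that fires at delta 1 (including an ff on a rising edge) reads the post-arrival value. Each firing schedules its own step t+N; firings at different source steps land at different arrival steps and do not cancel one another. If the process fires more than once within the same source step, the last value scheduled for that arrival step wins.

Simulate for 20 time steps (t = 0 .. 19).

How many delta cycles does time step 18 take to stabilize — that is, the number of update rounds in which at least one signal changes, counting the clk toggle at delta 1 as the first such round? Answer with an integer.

4

[bits: f,a,clk,b,d,e,c]
t=0: Δ0=0001001 Δ1=0011001 Δ2=0011101 Δ3=1110111 Δ4=0010101 Δ5=1010111 Δ6=1010101 | 6Δ
t=1: Δ0=1010101 Δ1=1000101 | 1Δ
t=2: Δ0=1000101 Δ1=1010101 Δ2=1010001 Δ3=0011011 Δ4=0011001 | 4Δ
t=3: Δ0=0011001 Δ1=0001001 | 1Δ
t=4: Δ0=0001001 Δ1=0011001 Δ2=0011101 Δ3=1110111 Δ4=0010101 Δ5=1010111 Δ6=1010101 | 6Δ
t=5: Δ0=1010101 Δ1=1000101 | 1Δ
t=6: Δ0=1000101 Δ1=1010101 Δ2=1010001 Δ3=0011011 Δ4=0011001 | 4Δ
t=7: Δ0=0011001 Δ1=0001001 | 1Δ
t=8: Δ0=0001001 Δ1=0011001 Δ2=0011101 Δ3=1110111 Δ4=0010101 Δ5=1010111 Δ6=1010101 | 6Δ
t=9: Δ0=1010101 Δ1=1000101 | 1Δ
t=10: Δ0=1000101 Δ1=1010101 Δ2=1010001 Δ3=0011011 Δ4=0011001 | 4Δ
t=11: Δ0=0011001 Δ1=0001001 | 1Δ
t=12: Δ0=0001001 Δ1=0011001 Δ2=0011101 Δ3=1110111 Δ4=0010101 Δ5=1010111 Δ6=1010101 | 6Δ
t=13: Δ0=1010101 Δ1=1000101 | 1Δ
t=14: Δ0=1000101 Δ1=1010101 Δ2=1010001 Δ3=0011011 Δ4=0011001 | 4Δ
t=15: Δ0=0011001 Δ1=0001001 | 1Δ
t=16: Δ0=0001001 Δ1=0011001 Δ2=0011101 Δ3=1110111 Δ4=0010101 Δ5=1010111 Δ6=1010101 | 6Δ
t=17: Δ0=1010101 Δ1=1000101 | 1Δ
t=18: Δ0=1000101 Δ1=1010101 Δ2=1010001 Δ3=0011011 Δ4=0011001 | 4Δ
t=19: Δ0=0011001 Δ1=0001001 | 1Δ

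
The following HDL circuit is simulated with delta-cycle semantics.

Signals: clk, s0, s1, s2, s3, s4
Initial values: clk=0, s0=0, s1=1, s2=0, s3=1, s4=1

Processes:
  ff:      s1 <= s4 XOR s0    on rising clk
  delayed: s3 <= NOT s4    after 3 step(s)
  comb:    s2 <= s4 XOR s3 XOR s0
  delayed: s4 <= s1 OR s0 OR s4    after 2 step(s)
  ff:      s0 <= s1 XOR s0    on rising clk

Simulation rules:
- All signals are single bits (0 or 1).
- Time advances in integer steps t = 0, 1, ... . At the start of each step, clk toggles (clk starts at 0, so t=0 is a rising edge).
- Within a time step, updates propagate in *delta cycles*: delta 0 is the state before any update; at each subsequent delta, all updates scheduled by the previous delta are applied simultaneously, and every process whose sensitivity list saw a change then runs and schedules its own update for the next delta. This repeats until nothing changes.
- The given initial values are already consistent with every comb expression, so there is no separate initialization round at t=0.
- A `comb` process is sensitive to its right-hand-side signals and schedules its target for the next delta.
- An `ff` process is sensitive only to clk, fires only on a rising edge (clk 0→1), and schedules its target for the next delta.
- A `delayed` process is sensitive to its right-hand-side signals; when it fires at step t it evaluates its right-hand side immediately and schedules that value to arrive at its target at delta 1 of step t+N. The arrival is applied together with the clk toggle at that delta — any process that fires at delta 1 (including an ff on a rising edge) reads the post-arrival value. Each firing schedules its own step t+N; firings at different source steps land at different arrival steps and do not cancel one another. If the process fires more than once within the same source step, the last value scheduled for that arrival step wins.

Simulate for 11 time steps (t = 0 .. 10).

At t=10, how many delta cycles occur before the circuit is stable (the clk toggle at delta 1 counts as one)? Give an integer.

2

t0.Δ0 s1=1 s3=1 s2=0 s0=0 clk=0 s4=1
t0.Δ1 s1=1 s3=1 s2=0 s0=0 clk=1 s4=1
t0.Δ2 s1=1 s3=1 s2=0 s0=1 clk=1 s4=1
t0.Δ3 s1=1 s3=1 s2=1 s0=1 clk=1 s4=1
t1.Δ0 s1=1 s3=1 s2=1 s0=1 clk=1 s4=1
t1.Δ1 s1=1 s3=1 s2=1 s0=1 clk=0 s4=1
t2.Δ0 s1=1 s3=1 s2=1 s0=1 clk=0 s4=1
t2.Δ1 s1=1 s3=1 s2=1 s0=1 clk=1 s4=1
t2.Δ2 s1=0 s3=1 s2=1 s0=0 clk=1 s4=1
t2.Δ3 s1=0 s3=1 s2=0 s0=0 clk=1 s4=1
t3.Δ0 s1=0 s3=1 s2=0 s0=0 clk=1 s4=1
t3.Δ1 s1=0 s3=1 s2=0 s0=0 clk=0 s4=1
t4.Δ0 s1=0 s3=1 s2=0 s0=0 clk=0 s4=1
t4.Δ1 s1=0 s3=1 s2=0 s0=0 clk=1 s4=1
t4.Δ2 s1=1 s3=1 s2=0 s0=0 clk=1 s4=1
t5.Δ0 s1=1 s3=1 s2=0 s0=0 clk=1 s4=1
t5.Δ1 s1=1 s3=1 s2=0 s0=0 clk=0 s4=1
t6.Δ0 s1=1 s3=1 s2=0 s0=0 clk=0 s4=1
t6.Δ1 s1=1 s3=1 s2=0 s0=0 clk=1 s4=1
t6.Δ2 s1=1 s3=1 s2=0 s0=1 clk=1 s4=1
t6.Δ3 s1=1 s3=1 s2=1 s0=1 clk=1 s4=1
t7.Δ0 s1=1 s3=1 s2=1 s0=1 clk=1 s4=1
t7.Δ1 s1=1 s3=1 s2=1 s0=1 clk=0 s4=1
t8.Δ0 s1=1 s3=1 s2=1 s0=1 clk=0 s4=1
t8.Δ1 s1=1 s3=1 s2=1 s0=1 clk=1 s4=1
t8.Δ2 s1=0 s3=1 s2=1 s0=0 clk=1 s4=1
t8.Δ3 s1=0 s3=1 s2=0 s0=0 clk=1 s4=1
t9.Δ0 s1=0 s3=1 s2=0 s0=0 clk=1 s4=1
t9.Δ1 s1=0 s3=1 s2=0 s0=0 clk=0 s4=1
t10.Δ0 s1=0 s3=1 s2=0 s0=0 clk=0 s4=1
t10.Δ1 s1=0 s3=1 s2=0 s0=0 clk=1 s4=1
t10.Δ2 s1=1 s3=1 s2=0 s0=0 clk=1 s4=1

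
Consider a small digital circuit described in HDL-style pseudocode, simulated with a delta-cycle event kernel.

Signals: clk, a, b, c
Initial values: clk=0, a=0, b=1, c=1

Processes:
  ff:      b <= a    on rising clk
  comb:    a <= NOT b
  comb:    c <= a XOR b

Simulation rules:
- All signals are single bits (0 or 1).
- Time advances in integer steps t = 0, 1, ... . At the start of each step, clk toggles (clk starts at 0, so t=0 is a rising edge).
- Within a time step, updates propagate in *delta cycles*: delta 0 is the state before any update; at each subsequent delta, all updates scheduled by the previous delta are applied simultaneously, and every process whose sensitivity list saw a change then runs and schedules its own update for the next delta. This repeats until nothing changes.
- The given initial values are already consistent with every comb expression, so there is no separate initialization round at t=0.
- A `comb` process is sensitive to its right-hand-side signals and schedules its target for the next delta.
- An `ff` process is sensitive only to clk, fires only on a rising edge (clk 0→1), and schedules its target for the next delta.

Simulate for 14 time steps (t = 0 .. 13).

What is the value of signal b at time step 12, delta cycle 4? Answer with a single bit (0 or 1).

t0.Δ0 b=1 c=1 clk=0 a=0
t0.Δ1 b=1 c=1 clk=1 a=0
t0.Δ2 b=0 c=1 clk=1 a=0
t0.Δ3 b=0 c=0 clk=1 a=1
t0.Δ4 b=0 c=1 clk=1 a=1
t1.Δ0 b=0 c=1 clk=1 a=1
t1.Δ1 b=0 c=1 clk=0 a=1
t2.Δ0 b=0 c=1 clk=0 a=1
t2.Δ1 b=0 c=1 clk=1 a=1
t2.Δ2 b=1 c=1 clk=1 a=1
t2.Δ3 b=1 c=0 clk=1 a=0
t2.Δ4 b=1 c=1 clk=1 a=0
t3.Δ0 b=1 c=1 clk=1 a=0
t3.Δ1 b=1 c=1 clk=0 a=0
t4.Δ0 b=1 c=1 clk=0 a=0
t4.Δ1 b=1 c=1 clk=1 a=0
t4.Δ2 b=0 c=1 clk=1 a=0
t4.Δ3 b=0 c=0 clk=1 a=1
t4.Δ4 b=0 c=1 clk=1 a=1
t5.Δ0 b=0 c=1 clk=1 a=1
t5.Δ1 b=0 c=1 clk=0 a=1
t6.Δ0 b=0 c=1 clk=0 a=1
t6.Δ1 b=0 c=1 clk=1 a=1
t6.Δ2 b=1 c=1 clk=1 a=1
t6.Δ3 b=1 c=0 clk=1 a=0
t6.Δ4 b=1 c=1 clk=1 a=0
t7.Δ0 b=1 c=1 clk=1 a=0
t7.Δ1 b=1 c=1 clk=0 a=0
t8.Δ0 b=1 c=1 clk=0 a=0
t8.Δ1 b=1 c=1 clk=1 a=0
t8.Δ2 b=0 c=1 clk=1 a=0
t8.Δ3 b=0 c=0 clk=1 a=1
t8.Δ4 b=0 c=1 clk=1 a=1
t9.Δ0 b=0 c=1 clk=1 a=1
t9.Δ1 b=0 c=1 clk=0 a=1
t10.Δ0 b=0 c=1 clk=0 a=1
t10.Δ1 b=0 c=1 clk=1 a=1
t10.Δ2 b=1 c=1 clk=1 a=1
t10.Δ3 b=1 c=0 clk=1 a=0
t10.Δ4 b=1 c=1 clk=1 a=0
t11.Δ0 b=1 c=1 clk=1 a=0
t11.Δ1 b=1 c=1 clk=0 a=0
t12.Δ0 b=1 c=1 clk=0 a=0
t12.Δ1 b=1 c=1 clk=1 a=0
t12.Δ2 b=0 c=1 clk=1 a=0
t12.Δ3 b=0 c=0 clk=1 a=1
t12.Δ4 b=0 c=1 clk=1 a=1
t13.Δ0 b=0 c=1 clk=1 a=1
t13.Δ1 b=0 c=1 clk=0 a=1

0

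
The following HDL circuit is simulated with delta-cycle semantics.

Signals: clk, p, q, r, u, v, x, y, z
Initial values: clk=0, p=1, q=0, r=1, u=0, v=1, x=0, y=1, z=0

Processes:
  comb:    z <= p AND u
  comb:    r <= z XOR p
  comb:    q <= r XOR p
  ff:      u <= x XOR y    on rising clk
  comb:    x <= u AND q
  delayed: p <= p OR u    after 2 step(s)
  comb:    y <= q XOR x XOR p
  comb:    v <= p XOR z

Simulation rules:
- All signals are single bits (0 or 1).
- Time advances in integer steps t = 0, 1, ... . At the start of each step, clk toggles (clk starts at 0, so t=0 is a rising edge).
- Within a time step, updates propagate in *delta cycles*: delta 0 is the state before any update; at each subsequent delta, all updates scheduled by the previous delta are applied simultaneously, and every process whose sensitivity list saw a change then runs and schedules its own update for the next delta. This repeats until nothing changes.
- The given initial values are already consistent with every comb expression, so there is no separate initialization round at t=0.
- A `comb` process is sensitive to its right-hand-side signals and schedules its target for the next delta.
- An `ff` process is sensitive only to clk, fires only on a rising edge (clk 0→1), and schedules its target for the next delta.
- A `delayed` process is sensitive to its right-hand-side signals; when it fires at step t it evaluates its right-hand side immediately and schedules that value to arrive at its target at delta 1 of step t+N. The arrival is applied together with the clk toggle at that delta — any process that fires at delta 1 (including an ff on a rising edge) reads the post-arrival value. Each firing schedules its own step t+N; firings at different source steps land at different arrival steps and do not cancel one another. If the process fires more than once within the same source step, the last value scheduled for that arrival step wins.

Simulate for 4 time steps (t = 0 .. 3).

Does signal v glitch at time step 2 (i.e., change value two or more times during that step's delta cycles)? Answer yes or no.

no

t0.Δ0 u=0 q=0 v=1 x=0 y=1 p=1 clk=0 z=0 r=1
t0.Δ1 u=0 q=0 v=1 x=0 y=1 p=1 clk=1 z=0 r=1
t0.Δ2 u=1 q=0 v=1 x=0 y=1 p=1 clk=1 z=0 r=1
t0.Δ3 u=1 q=0 v=1 x=0 y=1 p=1 clk=1 z=1 r=1
t0.Δ4 u=1 q=0 v=0 x=0 y=1 p=1 clk=1 z=1 r=0
t0.Δ5 u=1 q=1 v=0 x=0 y=1 p=1 clk=1 z=1 r=0
t0.Δ6 u=1 q=1 v=0 x=1 y=0 p=1 clk=1 z=1 r=0
t0.Δ7 u=1 q=1 v=0 x=1 y=1 p=1 clk=1 z=1 r=0
t1.Δ0 u=1 q=1 v=0 x=1 y=1 p=1 clk=1 z=1 r=0
t1.Δ1 u=1 q=1 v=0 x=1 y=1 p=1 clk=0 z=1 r=0
t2.Δ0 u=1 q=1 v=0 x=1 y=1 p=1 clk=0 z=1 r=0
t2.Δ1 u=1 q=1 v=0 x=1 y=1 p=1 clk=1 z=1 r=0
t2.Δ2 u=0 q=1 v=0 x=1 y=1 p=1 clk=1 z=1 r=0
t2.Δ3 u=0 q=1 v=0 x=0 y=1 p=1 clk=1 z=0 r=0
t2.Δ4 u=0 q=1 v=1 x=0 y=0 p=1 clk=1 z=0 r=1
t2.Δ5 u=0 q=0 v=1 x=0 y=0 p=1 clk=1 z=0 r=1
t2.Δ6 u=0 q=0 v=1 x=0 y=1 p=1 clk=1 z=0 r=1
t3.Δ0 u=0 q=0 v=1 x=0 y=1 p=1 clk=1 z=0 r=1
t3.Δ1 u=0 q=0 v=1 x=0 y=1 p=1 clk=0 z=0 r=1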